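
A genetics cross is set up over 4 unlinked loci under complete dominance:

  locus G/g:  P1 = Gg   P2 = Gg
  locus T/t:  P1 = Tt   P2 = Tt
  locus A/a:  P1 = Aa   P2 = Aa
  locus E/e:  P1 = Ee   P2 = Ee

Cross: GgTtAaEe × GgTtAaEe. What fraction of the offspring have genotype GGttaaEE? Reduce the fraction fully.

GgTtAaEe gametes: GTAE×1, GTAe×1, GTaE×1, GTae×1, GtAE×1, GtAe×1, GtaE×1, Gtae×1, gTAE×1, gTAe×1, gTaE×1, gTae×1, gtAE×1, gtAe×1, gtaE×1, gtae×1
GgTtAaEe gametes: GTAE×1, GTAe×1, GTaE×1, GTae×1, GtAE×1, GtAe×1, GtaE×1, Gtae×1, gTAE×1, gTAe×1, gTaE×1, gTae×1, gtAE×1, gtAe×1, gtaE×1, gtae×1
GgTtAaEe×GgTtAaEe grid (16·16=256): GGTTAAEE=1 GGTTAAEe=2 GGTTAAee=1 GGTTAaEE=2 GGTTAaEe=4 GGTTAaee=2 GGTTaaEE=1 GGTTaaEe=2 GGTTaaee=1 GGTtAAEE=2 GGTtAAEe=4 GGTtAAee=2 GGTtAaEE=4 GGTtAaEe=8 GGTtAaee=4 GGTtaaEE=2 GGTtaaEe=4 GGTtaaee=2 GGttAAEE=1 GGttAAEe=2 GGttAAee=1 GGttAaEE=2 GGttAaEe=4 GGttAaee=2 GGttaaEE=1 GGttaaEe=2 GGttaaee=1 GgTTAAEE=2 GgTTAAEe=4 GgTTAAee=2 GgTTAaEE=4 GgTTAaEe=8 GgTTAaee=4 GgTTaaEE=2 GgTTaaEe=4 GgTTaaee=2 GgTtAAEE=4 GgTtAAEe=8 GgTtAAee=4 GgTtAaEE=8 GgTtAaEe=16 GgTtAaee=8 GgTtaaEE=4 GgTtaaEe=8 GgTtaaee=4 GgttAAEE=2 GgttAAEe=4 GgttAAee=2 GgttAaEE=4 GgttAaEe=8 GgttAaee=4 GgttaaEE=2 GgttaaEe=4 Ggttaaee=2 ggTTAAEE=1 ggTTAAEe=2 ggTTAAee=1 ggTTAaEE=2 ggTTAaEe=4 ggTTAaee=2 ggTTaaEE=1 ggTTaaEe=2 ggTTaaee=1 ggTtAAEE=2 ggTtAAEe=4 ggTtAAee=2 ggTtAaEE=4 ggTtAaEe=8 ggTtAaee=4 ggTtaaEE=2 ggTtaaEe=4 ggTtaaee=2 ggttAAEE=1 ggttAAEe=2 ggttAAee=1 ggttAaEE=2 ggttAaEe=4 ggttAaee=2 ggttaaEE=1 ggttaaEe=2 ggttaaee=1
GGttaaEE hits 1/256; gcd=1; 1÷1/256÷1 = 1/256

P(GGttaaEE) = 1/256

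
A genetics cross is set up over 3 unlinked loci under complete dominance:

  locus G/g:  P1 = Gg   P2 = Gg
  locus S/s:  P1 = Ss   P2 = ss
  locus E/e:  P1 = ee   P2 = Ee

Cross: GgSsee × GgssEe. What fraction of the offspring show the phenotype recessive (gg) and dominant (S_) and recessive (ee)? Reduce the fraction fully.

GgSsee gametes: GSe×2, Gse×2, gSe×2, gse×2
GgssEe gametes: GsE×2, Gse×2, gsE×2, gse×2
GgSsee×GgssEe grid (8·8=64): GGSsEe=4 GGSsee=4 GGssEe=4 GGssee=4 GgSsEe=8 GgSsee=8 GgssEe=8 Ggssee=8 ggSsEe=4 ggSsee=4 ggssEe=4 ggssee=4
gg S_ ee hits 4/64; gcd=4; 4÷4/64÷4 = 1/16

P(gg S_ ee) = 1/16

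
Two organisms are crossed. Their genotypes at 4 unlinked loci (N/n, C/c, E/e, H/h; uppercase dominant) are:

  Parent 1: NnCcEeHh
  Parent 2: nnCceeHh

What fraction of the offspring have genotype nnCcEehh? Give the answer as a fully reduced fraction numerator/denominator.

NnCcEeHh gametes: NCEH×1, NCEh×1, NCeH×1, NCeh×1, NcEH×1, NcEh×1, NceH×1, Nceh×1, nCEH×1, nCEh×1, nCeH×1, nCeh×1, ncEH×1, ncEh×1, nceH×1, nceh×1
nnCceeHh gametes: nCeH×4, nCeh×4, nceH×4, nceh×4
NnCcEeHh×nnCceeHh grid (16·16=256): NnCCEeHH=4 NnCCEeHh=8 NnCCEehh=4 NnCCeeHH=4 NnCCeeHh=8 NnCCeehh=4 NnCcEeHH=8 NnCcEeHh=16 NnCcEehh=8 NnCceeHH=8 NnCceeHh=16 NnCceehh=8 NnccEeHH=4 NnccEeHh=8 NnccEehh=4 NncceeHH=4 NncceeHh=8 Nncceehh=4 nnCCEeHH=4 nnCCEeHh=8 nnCCEehh=4 nnCCeeHH=4 nnCCeeHh=8 nnCCeehh=4 nnCcEeHH=8 nnCcEeHh=16 nnCcEehh=8 nnCceeHH=8 nnCceeHh=16 nnCceehh=8 nnccEeHH=4 nnccEeHh=8 nnccEehh=4 nncceeHH=4 nncceeHh=8 nncceehh=4
nnCcEehh hits 8/256; gcd=8; 8÷8/256÷8 = 1/32

P(nnCcEehh) = 1/32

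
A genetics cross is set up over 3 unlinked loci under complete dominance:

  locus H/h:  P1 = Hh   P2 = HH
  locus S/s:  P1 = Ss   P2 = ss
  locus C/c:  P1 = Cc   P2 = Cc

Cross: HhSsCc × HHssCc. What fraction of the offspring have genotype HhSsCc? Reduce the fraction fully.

HhSsCc gametes: HSC×1, HSc×1, HsC×1, Hsc×1, hSC×1, hSc×1, hsC×1, hsc×1
HHssCc gametes: HsC×4, Hsc×4
HhSsCc×HHssCc grid (8·8=64): HHSsCC=4 HHSsCc=8 HHSscc=4 HHssCC=4 HHssCc=8 HHsscc=4 HhSsCC=4 HhSsCc=8 HhSscc=4 HhssCC=4 HhssCc=8 Hhsscc=4
HhSsCc hits 8/64; gcd=8; 8÷8/64÷8 = 1/8

P(HhSsCc) = 1/8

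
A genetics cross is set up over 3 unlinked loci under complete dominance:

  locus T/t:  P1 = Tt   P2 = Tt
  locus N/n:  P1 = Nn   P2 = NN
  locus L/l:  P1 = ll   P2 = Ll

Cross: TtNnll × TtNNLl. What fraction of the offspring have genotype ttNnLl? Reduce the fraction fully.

TtNnll gametes: TNl×2, Tnl×2, tNl×2, tnl×2
TtNNLl gametes: TNL×2, TNl×2, tNL×2, tNl×2
TtNnll×TtNNLl grid (8·8=64): TTNNLl=4 TTNNll=4 TTNnLl=4 TTNnll=4 TtNNLl=8 TtNNll=8 TtNnLl=8 TtNnll=8 ttNNLl=4 ttNNll=4 ttNnLl=4 ttNnll=4
ttNnLl hits 4/64; gcd=4; 4÷4/64÷4 = 1/16

P(ttNnLl) = 1/16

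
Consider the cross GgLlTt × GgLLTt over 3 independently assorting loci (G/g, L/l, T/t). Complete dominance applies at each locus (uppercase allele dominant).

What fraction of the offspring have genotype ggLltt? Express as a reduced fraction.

P(ggLltt) = 1/32

GgLlTt gametes: GLT×1, GLt×1, GlT×1, Glt×1, gLT×1, gLt×1, glT×1, glt×1
GgLLTt gametes: GLT×2, GLt×2, gLT×2, gLt×2
GgLlTt×GgLLTt grid (8·8=64): GGLLTT=2 GGLLTt=4 GGLLtt=2 GGLlTT=2 GGLlTt=4 GGLltt=2 GgLLTT=4 GgLLTt=8 GgLLtt=4 GgLlTT=4 GgLlTt=8 GgLltt=4 ggLLTT=2 ggLLTt=4 ggLLtt=2 ggLlTT=2 ggLlTt=4 ggLltt=2
ggLltt hits 2/64; gcd=2; 2÷2/64÷2 = 1/32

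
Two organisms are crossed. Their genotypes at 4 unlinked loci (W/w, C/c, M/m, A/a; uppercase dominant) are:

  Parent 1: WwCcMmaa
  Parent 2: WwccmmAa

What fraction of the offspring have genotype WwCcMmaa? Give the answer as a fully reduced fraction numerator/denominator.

P(WwCcMmaa) = 1/16

WwCcMmaa gametes: WCMa×2, WCma×2, WcMa×2, Wcma×2, wCMa×2, wCma×2, wcMa×2, wcma×2
WwccmmAa gametes: WcmA×4, Wcma×4, wcmA×4, wcma×4
WwCcMmaa×WwccmmAa grid (16·16=256): WWCcMmAa=8 WWCcMmaa=8 WWCcmmAa=8 WWCcmmaa=8 WWccMmAa=8 WWccMmaa=8 WWccmmAa=8 WWccmmaa=8 WwCcMmAa=16 WwCcMmaa=16 WwCcmmAa=16 WwCcmmaa=16 WwccMmAa=16 WwccMmaa=16 WwccmmAa=16 Wwccmmaa=16 wwCcMmAa=8 wwCcMmaa=8 wwCcmmAa=8 wwCcmmaa=8 wwccMmAa=8 wwccMmaa=8 wwccmmAa=8 wwccmmaa=8
WwCcMmaa hits 16/256; gcd=16; 16÷16/256÷16 = 1/16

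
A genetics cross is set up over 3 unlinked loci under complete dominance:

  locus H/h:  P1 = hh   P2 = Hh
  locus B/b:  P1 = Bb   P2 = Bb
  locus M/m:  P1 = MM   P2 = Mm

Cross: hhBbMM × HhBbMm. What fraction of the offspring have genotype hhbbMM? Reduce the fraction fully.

hhBbMM gametes: hBM×4, hbM×4
HhBbMm gametes: HBM×1, HBm×1, HbM×1, Hbm×1, hBM×1, hBm×1, hbM×1, hbm×1
hhBbMM×HhBbMm grid (8·8=64): HhBBMM=4 HhBBMm=4 HhBbMM=8 HhBbMm=8 HhbbMM=4 HhbbMm=4 hhBBMM=4 hhBBMm=4 hhBbMM=8 hhBbMm=8 hhbbMM=4 hhbbMm=4
hhbbMM hits 4/64; gcd=4; 4÷4/64÷4 = 1/16

P(hhbbMM) = 1/16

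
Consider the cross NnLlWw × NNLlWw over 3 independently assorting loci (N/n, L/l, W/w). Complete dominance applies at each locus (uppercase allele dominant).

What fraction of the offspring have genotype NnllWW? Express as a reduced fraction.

P(NnllWW) = 1/32

NnLlWw gametes: NLW×1, NLw×1, NlW×1, Nlw×1, nLW×1, nLw×1, nlW×1, nlw×1
NNLlWw gametes: NLW×2, NLw×2, NlW×2, Nlw×2
NnLlWw×NNLlWw grid (8·8=64): NNLLWW=2 NNLLWw=4 NNLLww=2 NNLlWW=4 NNLlWw=8 NNLlww=4 NNllWW=2 NNllWw=4 NNllww=2 NnLLWW=2 NnLLWw=4 NnLLww=2 NnLlWW=4 NnLlWw=8 NnLlww=4 NnllWW=2 NnllWw=4 Nnllww=2
NnllWW hits 2/64; gcd=2; 2÷2/64÷2 = 1/32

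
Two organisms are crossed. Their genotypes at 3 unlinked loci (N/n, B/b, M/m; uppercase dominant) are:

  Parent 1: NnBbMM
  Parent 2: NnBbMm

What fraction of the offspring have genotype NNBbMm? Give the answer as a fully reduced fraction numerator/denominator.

NnBbMM gametes: NBM×2, NbM×2, nBM×2, nbM×2
NnBbMm gametes: NBM×1, NBm×1, NbM×1, Nbm×1, nBM×1, nBm×1, nbM×1, nbm×1
NnBbMM×NnBbMm grid (8·8=64): NNBBMM=2 NNBBMm=2 NNBbMM=4 NNBbMm=4 NNbbMM=2 NNbbMm=2 NnBBMM=4 NnBBMm=4 NnBbMM=8 NnBbMm=8 NnbbMM=4 NnbbMm=4 nnBBMM=2 nnBBMm=2 nnBbMM=4 nnBbMm=4 nnbbMM=2 nnbbMm=2
NNBbMm hits 4/64; gcd=4; 4÷4/64÷4 = 1/16

P(NNBbMm) = 1/16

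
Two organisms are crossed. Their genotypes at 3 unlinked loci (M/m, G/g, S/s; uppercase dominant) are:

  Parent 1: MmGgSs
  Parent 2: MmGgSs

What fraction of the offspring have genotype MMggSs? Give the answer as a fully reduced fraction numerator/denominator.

MmGgSs gametes: MGS×1, MGs×1, MgS×1, Mgs×1, mGS×1, mGs×1, mgS×1, mgs×1
MmGgSs gametes: MGS×1, MGs×1, MgS×1, Mgs×1, mGS×1, mGs×1, mgS×1, mgs×1
MmGgSs×MmGgSs grid (8·8=64): MMGGSS=1 MMGGSs=2 MMGGss=1 MMGgSS=2 MMGgSs=4 MMGgss=2 MMggSS=1 MMggSs=2 MMggss=1 MmGGSS=2 MmGGSs=4 MmGGss=2 MmGgSS=4 MmGgSs=8 MmGgss=4 MmggSS=2 MmggSs=4 Mmggss=2 mmGGSS=1 mmGGSs=2 mmGGss=1 mmGgSS=2 mmGgSs=4 mmGgss=2 mmggSS=1 mmggSs=2 mmggss=1
MMggSs hits 2/64; gcd=2; 2÷2/64÷2 = 1/32

P(MMggSs) = 1/32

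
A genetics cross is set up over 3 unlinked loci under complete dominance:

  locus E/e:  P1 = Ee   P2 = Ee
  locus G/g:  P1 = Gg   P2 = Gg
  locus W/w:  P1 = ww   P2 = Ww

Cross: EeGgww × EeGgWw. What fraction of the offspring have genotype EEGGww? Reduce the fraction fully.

P(EEGGww) = 1/32

EeGgww gametes: EGw×2, Egw×2, eGw×2, egw×2
EeGgWw gametes: EGW×1, EGw×1, EgW×1, Egw×1, eGW×1, eGw×1, egW×1, egw×1
EeGgww×EeGgWw grid (8·8=64): EEGGWw=2 EEGGww=2 EEGgWw=4 EEGgww=4 EEggWw=2 EEggww=2 EeGGWw=4 EeGGww=4 EeGgWw=8 EeGgww=8 EeggWw=4 Eeggww=4 eeGGWw=2 eeGGww=2 eeGgWw=4 eeGgww=4 eeggWw=2 eeggww=2
EEGGww hits 2/64; gcd=2; 2÷2/64÷2 = 1/32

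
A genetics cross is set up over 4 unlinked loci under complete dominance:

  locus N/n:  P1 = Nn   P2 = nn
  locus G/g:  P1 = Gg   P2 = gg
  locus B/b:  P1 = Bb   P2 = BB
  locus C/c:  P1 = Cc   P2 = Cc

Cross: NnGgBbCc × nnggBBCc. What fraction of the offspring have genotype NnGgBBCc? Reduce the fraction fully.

NnGgBbCc gametes: NGBC×1, NGBc×1, NGbC×1, NGbc×1, NgBC×1, NgBc×1, NgbC×1, Ngbc×1, nGBC×1, nGBc×1, nGbC×1, nGbc×1, ngBC×1, ngBc×1, ngbC×1, ngbc×1
nnggBBCc gametes: ngBC×8, ngBc×8
NnGgBbCc×nnggBBCc grid (16·16=256): NnGgBBCC=8 NnGgBBCc=16 NnGgBBcc=8 NnGgBbCC=8 NnGgBbCc=16 NnGgBbcc=8 NnggBBCC=8 NnggBBCc=16 NnggBBcc=8 NnggBbCC=8 NnggBbCc=16 NnggBbcc=8 nnGgBBCC=8 nnGgBBCc=16 nnGgBBcc=8 nnGgBbCC=8 nnGgBbCc=16 nnGgBbcc=8 nnggBBCC=8 nnggBBCc=16 nnggBBcc=8 nnggBbCC=8 nnggBbCc=16 nnggBbcc=8
NnGgBBCc hits 16/256; gcd=16; 16÷16/256÷16 = 1/16

P(NnGgBBCc) = 1/16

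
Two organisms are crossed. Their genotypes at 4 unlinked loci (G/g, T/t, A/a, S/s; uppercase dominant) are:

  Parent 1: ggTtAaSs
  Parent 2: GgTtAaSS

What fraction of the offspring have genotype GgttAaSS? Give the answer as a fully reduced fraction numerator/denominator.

ggTtAaSs gametes: gTAS×2, gTAs×2, gTaS×2, gTas×2, gtAS×2, gtAs×2, gtaS×2, gtas×2
GgTtAaSS gametes: GTAS×2, GTaS×2, GtAS×2, GtaS×2, gTAS×2, gTaS×2, gtAS×2, gtaS×2
ggTtAaSs×GgTtAaSS grid (16·16=256): GgTTAASS=4 GgTTAASs=4 GgTTAaSS=8 GgTTAaSs=8 GgTTaaSS=4 GgTTaaSs=4 GgTtAASS=8 GgTtAASs=8 GgTtAaSS=16 GgTtAaSs=16 GgTtaaSS=8 GgTtaaSs=8 GgttAASS=4 GgttAASs=4 GgttAaSS=8 GgttAaSs=8 GgttaaSS=4 GgttaaSs=4 ggTTAASS=4 ggTTAASs=4 ggTTAaSS=8 ggTTAaSs=8 ggTTaaSS=4 ggTTaaSs=4 ggTtAASS=8 ggTtAASs=8 ggTtAaSS=16 ggTtAaSs=16 ggTtaaSS=8 ggTtaaSs=8 ggttAASS=4 ggttAASs=4 ggttAaSS=8 ggttAaSs=8 ggttaaSS=4 ggttaaSs=4
GgttAaSS hits 8/256; gcd=8; 8÷8/256÷8 = 1/32

P(GgttAaSS) = 1/32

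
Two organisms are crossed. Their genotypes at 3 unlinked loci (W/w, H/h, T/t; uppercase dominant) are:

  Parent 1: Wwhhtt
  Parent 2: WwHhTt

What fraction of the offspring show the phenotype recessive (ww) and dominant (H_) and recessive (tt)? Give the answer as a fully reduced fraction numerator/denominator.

P(ww H_ tt) = 1/16

Wwhhtt gametes: Wht×4, wht×4
WwHhTt gametes: WHT×1, WHt×1, WhT×1, Wht×1, wHT×1, wHt×1, whT×1, wht×1
Wwhhtt×WwHhTt grid (8·8=64): WWHhTt=4 WWHhtt=4 WWhhTt=4 WWhhtt=4 WwHhTt=8 WwHhtt=8 WwhhTt=8 Wwhhtt=8 wwHhTt=4 wwHhtt=4 wwhhTt=4 wwhhtt=4
ww H_ tt hits 4/64; gcd=4; 4÷4/64÷4 = 1/16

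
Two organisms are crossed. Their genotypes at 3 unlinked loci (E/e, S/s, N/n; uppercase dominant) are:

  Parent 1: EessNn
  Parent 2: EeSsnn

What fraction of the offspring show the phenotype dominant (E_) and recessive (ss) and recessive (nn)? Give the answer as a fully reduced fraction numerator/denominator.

P(E_ ss nn) = 3/16

EessNn gametes: EsN×2, Esn×2, esN×2, esn×2
EeSsnn gametes: ESn×2, Esn×2, eSn×2, esn×2
EessNn×EeSsnn grid (8·8=64): EESsNn=4 EESsnn=4 EEssNn=4 EEssnn=4 EeSsNn=8 EeSsnn=8 EessNn=8 Eessnn=8 eeSsNn=4 eeSsnn=4 eessNn=4 eessnn=4
E_ ss nn hits 12/64; gcd=4; 12÷4/64÷4 = 3/16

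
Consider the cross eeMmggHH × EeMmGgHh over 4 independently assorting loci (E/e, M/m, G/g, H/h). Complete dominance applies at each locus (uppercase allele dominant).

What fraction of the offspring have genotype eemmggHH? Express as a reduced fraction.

P(eemmggHH) = 1/32

eeMmggHH gametes: eMgH×8, emgH×8
EeMmGgHh gametes: EMGH×1, EMGh×1, EMgH×1, EMgh×1, EmGH×1, EmGh×1, EmgH×1, Emgh×1, eMGH×1, eMGh×1, eMgH×1, eMgh×1, emGH×1, emGh×1, emgH×1, emgh×1
eeMmggHH×EeMmGgHh grid (16·16=256): EeMMGgHH=8 EeMMGgHh=8 EeMMggHH=8 EeMMggHh=8 EeMmGgHH=16 EeMmGgHh=16 EeMmggHH=16 EeMmggHh=16 EemmGgHH=8 EemmGgHh=8 EemmggHH=8 EemmggHh=8 eeMMGgHH=8 eeMMGgHh=8 eeMMggHH=8 eeMMggHh=8 eeMmGgHH=16 eeMmGgHh=16 eeMmggHH=16 eeMmggHh=16 eemmGgHH=8 eemmGgHh=8 eemmggHH=8 eemmggHh=8
eemmggHH hits 8/256; gcd=8; 8÷8/256÷8 = 1/32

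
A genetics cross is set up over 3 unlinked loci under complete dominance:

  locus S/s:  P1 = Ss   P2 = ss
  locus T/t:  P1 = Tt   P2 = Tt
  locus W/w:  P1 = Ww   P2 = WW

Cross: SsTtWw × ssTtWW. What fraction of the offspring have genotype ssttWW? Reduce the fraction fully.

SsTtWw gametes: STW×1, STw×1, StW×1, Stw×1, sTW×1, sTw×1, stW×1, stw×1
ssTtWW gametes: sTW×4, stW×4
SsTtWw×ssTtWW grid (8·8=64): SsTTWW=4 SsTTWw=4 SsTtWW=8 SsTtWw=8 SsttWW=4 SsttWw=4 ssTTWW=4 ssTTWw=4 ssTtWW=8 ssTtWw=8 ssttWW=4 ssttWw=4
ssttWW hits 4/64; gcd=4; 4÷4/64÷4 = 1/16

P(ssttWW) = 1/16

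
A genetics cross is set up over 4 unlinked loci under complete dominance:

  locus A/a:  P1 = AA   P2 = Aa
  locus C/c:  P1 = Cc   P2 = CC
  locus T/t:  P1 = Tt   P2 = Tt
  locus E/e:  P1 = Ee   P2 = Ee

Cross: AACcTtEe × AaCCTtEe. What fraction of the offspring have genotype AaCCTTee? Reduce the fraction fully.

P(AaCCTTee) = 1/64

AACcTtEe gametes: ACTE×2, ACTe×2, ACtE×2, ACte×2, AcTE×2, AcTe×2, ActE×2, Acte×2
AaCCTtEe gametes: ACTE×2, ACTe×2, ACtE×2, ACte×2, aCTE×2, aCTe×2, aCtE×2, aCte×2
AACcTtEe×AaCCTtEe grid (16·16=256): AACCTTEE=4 AACCTTEe=8 AACCTTee=4 AACCTtEE=8 AACCTtEe=16 AACCTtee=8 AACCttEE=4 AACCttEe=8 AACCttee=4 AACcTTEE=4 AACcTTEe=8 AACcTTee=4 AACcTtEE=8 AACcTtEe=16 AACcTtee=8 AACcttEE=4 AACcttEe=8 AACcttee=4 AaCCTTEE=4 AaCCTTEe=8 AaCCTTee=4 AaCCTtEE=8 AaCCTtEe=16 AaCCTtee=8 AaCCttEE=4 AaCCttEe=8 AaCCttee=4 AaCcTTEE=4 AaCcTTEe=8 AaCcTTee=4 AaCcTtEE=8 AaCcTtEe=16 AaCcTtee=8 AaCcttEE=4 AaCcttEe=8 AaCcttee=4
AaCCTTee hits 4/256; gcd=4; 4÷4/256÷4 = 1/64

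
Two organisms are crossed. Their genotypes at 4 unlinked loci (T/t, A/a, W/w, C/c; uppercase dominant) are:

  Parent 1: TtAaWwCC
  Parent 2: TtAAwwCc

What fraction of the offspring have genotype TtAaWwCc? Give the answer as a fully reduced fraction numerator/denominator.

TtAaWwCC gametes: TAWC×2, TAwC×2, TaWC×2, TawC×2, tAWC×2, tAwC×2, taWC×2, tawC×2
TtAAwwCc gametes: TAwC×4, TAwc×4, tAwC×4, tAwc×4
TtAaWwCC×TtAAwwCc grid (16·16=256): TTAAWwCC=8 TTAAWwCc=8 TTAAwwCC=8 TTAAwwCc=8 TTAaWwCC=8 TTAaWwCc=8 TTAawwCC=8 TTAawwCc=8 TtAAWwCC=16 TtAAWwCc=16 TtAAwwCC=16 TtAAwwCc=16 TtAaWwCC=16 TtAaWwCc=16 TtAawwCC=16 TtAawwCc=16 ttAAWwCC=8 ttAAWwCc=8 ttAAwwCC=8 ttAAwwCc=8 ttAaWwCC=8 ttAaWwCc=8 ttAawwCC=8 ttAawwCc=8
TtAaWwCc hits 16/256; gcd=16; 16÷16/256÷16 = 1/16

P(TtAaWwCc) = 1/16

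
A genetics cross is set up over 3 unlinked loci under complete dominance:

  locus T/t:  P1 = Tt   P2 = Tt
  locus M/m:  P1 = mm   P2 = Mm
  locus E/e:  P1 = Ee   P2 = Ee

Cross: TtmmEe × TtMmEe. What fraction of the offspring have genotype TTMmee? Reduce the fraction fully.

TtmmEe gametes: TmE×2, Tme×2, tmE×2, tme×2
TtMmEe gametes: TME×1, TMe×1, TmE×1, Tme×1, tME×1, tMe×1, tmE×1, tme×1
TtmmEe×TtMmEe grid (8·8=64): TTMmEE=2 TTMmEe=4 TTMmee=2 TTmmEE=2 TTmmEe=4 TTmmee=2 TtMmEE=4 TtMmEe=8 TtMmee=4 TtmmEE=4 TtmmEe=8 Ttmmee=4 ttMmEE=2 ttMmEe=4 ttMmee=2 ttmmEE=2 ttmmEe=4 ttmmee=2
TTMmee hits 2/64; gcd=2; 2÷2/64÷2 = 1/32

P(TTMmee) = 1/32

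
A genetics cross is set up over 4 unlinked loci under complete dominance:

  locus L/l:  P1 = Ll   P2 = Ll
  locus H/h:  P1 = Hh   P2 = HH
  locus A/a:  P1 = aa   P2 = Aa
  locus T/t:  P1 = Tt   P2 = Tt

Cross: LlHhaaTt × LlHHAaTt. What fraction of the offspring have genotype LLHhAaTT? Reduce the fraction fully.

LlHhaaTt gametes: LHaT×2, LHat×2, LhaT×2, Lhat×2, lHaT×2, lHat×2, lhaT×2, lhat×2
LlHHAaTt gametes: LHAT×2, LHAt×2, LHaT×2, LHat×2, lHAT×2, lHAt×2, lHaT×2, lHat×2
LlHhaaTt×LlHHAaTt grid (16·16=256): LLHHAaTT=4 LLHHAaTt=8 LLHHAatt=4 LLHHaaTT=4 LLHHaaTt=8 LLHHaatt=4 LLHhAaTT=4 LLHhAaTt=8 LLHhAatt=4 LLHhaaTT=4 LLHhaaTt=8 LLHhaatt=4 LlHHAaTT=8 LlHHAaTt=16 LlHHAatt=8 LlHHaaTT=8 LlHHaaTt=16 LlHHaatt=8 LlHhAaTT=8 LlHhAaTt=16 LlHhAatt=8 LlHhaaTT=8 LlHhaaTt=16 LlHhaatt=8 llHHAaTT=4 llHHAaTt=8 llHHAatt=4 llHHaaTT=4 llHHaaTt=8 llHHaatt=4 llHhAaTT=4 llHhAaTt=8 llHhAatt=4 llHhaaTT=4 llHhaaTt=8 llHhaatt=4
LLHhAaTT hits 4/256; gcd=4; 4÷4/256÷4 = 1/64

P(LLHhAaTT) = 1/64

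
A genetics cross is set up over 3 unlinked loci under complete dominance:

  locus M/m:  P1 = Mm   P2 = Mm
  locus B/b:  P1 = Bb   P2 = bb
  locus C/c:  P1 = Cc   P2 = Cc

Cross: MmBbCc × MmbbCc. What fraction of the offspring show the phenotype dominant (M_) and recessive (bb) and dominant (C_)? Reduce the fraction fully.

MmBbCc gametes: MBC×1, MBc×1, MbC×1, Mbc×1, mBC×1, mBc×1, mbC×1, mbc×1
MmbbCc gametes: MbC×2, Mbc×2, mbC×2, mbc×2
MmBbCc×MmbbCc grid (8·8=64): MMBbCC=2 MMBbCc=4 MMBbcc=2 MMbbCC=2 MMbbCc=4 MMbbcc=2 MmBbCC=4 MmBbCc=8 MmBbcc=4 MmbbCC=4 MmbbCc=8 Mmbbcc=4 mmBbCC=2 mmBbCc=4 mmBbcc=2 mmbbCC=2 mmbbCc=4 mmbbcc=2
M_ bb C_ hits 18/64; gcd=2; 18÷2/64÷2 = 9/32

P(M_ bb C_) = 9/32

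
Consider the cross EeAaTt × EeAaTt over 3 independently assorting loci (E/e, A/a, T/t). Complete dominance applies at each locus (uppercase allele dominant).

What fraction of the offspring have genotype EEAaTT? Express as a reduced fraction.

P(EEAaTT) = 1/32

EeAaTt gametes: EAT×1, EAt×1, EaT×1, Eat×1, eAT×1, eAt×1, eaT×1, eat×1
EeAaTt gametes: EAT×1, EAt×1, EaT×1, Eat×1, eAT×1, eAt×1, eaT×1, eat×1
EeAaTt×EeAaTt grid (8·8=64): EEAATT=1 EEAATt=2 EEAAtt=1 EEAaTT=2 EEAaTt=4 EEAatt=2 EEaaTT=1 EEaaTt=2 EEaatt=1 EeAATT=2 EeAATt=4 EeAAtt=2 EeAaTT=4 EeAaTt=8 EeAatt=4 EeaaTT=2 EeaaTt=4 Eeaatt=2 eeAATT=1 eeAATt=2 eeAAtt=1 eeAaTT=2 eeAaTt=4 eeAatt=2 eeaaTT=1 eeaaTt=2 eeaatt=1
EEAaTT hits 2/64; gcd=2; 2÷2/64÷2 = 1/32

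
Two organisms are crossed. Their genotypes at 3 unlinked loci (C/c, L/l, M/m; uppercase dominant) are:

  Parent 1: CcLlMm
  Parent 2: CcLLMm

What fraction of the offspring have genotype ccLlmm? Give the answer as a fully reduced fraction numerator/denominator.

CcLlMm gametes: CLM×1, CLm×1, ClM×1, Clm×1, cLM×1, cLm×1, clM×1, clm×1
CcLLMm gametes: CLM×2, CLm×2, cLM×2, cLm×2
CcLlMm×CcLLMm grid (8·8=64): CCLLMM=2 CCLLMm=4 CCLLmm=2 CCLlMM=2 CCLlMm=4 CCLlmm=2 CcLLMM=4 CcLLMm=8 CcLLmm=4 CcLlMM=4 CcLlMm=8 CcLlmm=4 ccLLMM=2 ccLLMm=4 ccLLmm=2 ccLlMM=2 ccLlMm=4 ccLlmm=2
ccLlmm hits 2/64; gcd=2; 2÷2/64÷2 = 1/32

P(ccLlmm) = 1/32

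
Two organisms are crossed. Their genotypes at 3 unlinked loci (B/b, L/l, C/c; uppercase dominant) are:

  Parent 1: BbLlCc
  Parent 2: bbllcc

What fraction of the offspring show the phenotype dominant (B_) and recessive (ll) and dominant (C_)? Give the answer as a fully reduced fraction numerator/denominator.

P(B_ ll C_) = 1/8

BbLlCc gametes: BLC×1, BLc×1, BlC×1, Blc×1, bLC×1, bLc×1, blC×1, blc×1
bbllcc gametes: blc×8
BbLlCc×bbllcc grid (8·8=64): BbLlCc=8 BbLlcc=8 BbllCc=8 Bbllcc=8 bbLlCc=8 bbLlcc=8 bbllCc=8 bbllcc=8
B_ ll C_ hits 8/64; gcd=8; 8÷8/64÷8 = 1/8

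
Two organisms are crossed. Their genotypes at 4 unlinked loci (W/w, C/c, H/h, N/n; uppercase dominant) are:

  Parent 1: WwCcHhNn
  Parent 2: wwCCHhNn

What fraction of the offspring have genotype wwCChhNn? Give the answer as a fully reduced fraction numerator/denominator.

WwCcHhNn gametes: WCHN×1, WCHn×1, WChN×1, WChn×1, WcHN×1, WcHn×1, WchN×1, Wchn×1, wCHN×1, wCHn×1, wChN×1, wChn×1, wcHN×1, wcHn×1, wchN×1, wchn×1
wwCCHhNn gametes: wCHN×4, wCHn×4, wChN×4, wChn×4
WwCcHhNn×wwCCHhNn grid (16·16=256): WwCCHHNN=4 WwCCHHNn=8 WwCCHHnn=4 WwCCHhNN=8 WwCCHhNn=16 WwCCHhnn=8 WwCChhNN=4 WwCChhNn=8 WwCChhnn=4 WwCcHHNN=4 WwCcHHNn=8 WwCcHHnn=4 WwCcHhNN=8 WwCcHhNn=16 WwCcHhnn=8 WwCchhNN=4 WwCchhNn=8 WwCchhnn=4 wwCCHHNN=4 wwCCHHNn=8 wwCCHHnn=4 wwCCHhNN=8 wwCCHhNn=16 wwCCHhnn=8 wwCChhNN=4 wwCChhNn=8 wwCChhnn=4 wwCcHHNN=4 wwCcHHNn=8 wwCcHHnn=4 wwCcHhNN=8 wwCcHhNn=16 wwCcHhnn=8 wwCchhNN=4 wwCchhNn=8 wwCchhnn=4
wwCChhNn hits 8/256; gcd=8; 8÷8/256÷8 = 1/32

P(wwCChhNn) = 1/32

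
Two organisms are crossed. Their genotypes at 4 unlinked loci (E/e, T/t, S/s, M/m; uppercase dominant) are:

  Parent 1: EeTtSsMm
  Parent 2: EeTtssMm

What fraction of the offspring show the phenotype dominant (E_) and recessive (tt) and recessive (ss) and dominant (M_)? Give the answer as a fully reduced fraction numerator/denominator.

EeTtSsMm gametes: ETSM×1, ETSm×1, ETsM×1, ETsm×1, EtSM×1, EtSm×1, EtsM×1, Etsm×1, eTSM×1, eTSm×1, eTsM×1, eTsm×1, etSM×1, etSm×1, etsM×1, etsm×1
EeTtssMm gametes: ETsM×2, ETsm×2, EtsM×2, Etsm×2, eTsM×2, eTsm×2, etsM×2, etsm×2
EeTtSsMm×EeTtssMm grid (16·16=256): EETTSsMM=2 EETTSsMm=4 EETTSsmm=2 EETTssMM=2 EETTssMm=4 EETTssmm=2 EETtSsMM=4 EETtSsMm=8 EETtSsmm=4 EETtssMM=4 EETtssMm=8 EETtssmm=4 EEttSsMM=2 EEttSsMm=4 EEttSsmm=2 EEttssMM=2 EEttssMm=4 EEttssmm=2 EeTTSsMM=4 EeTTSsMm=8 EeTTSsmm=4 EeTTssMM=4 EeTTssMm=8 EeTTssmm=4 EeTtSsMM=8 EeTtSsMm=16 EeTtSsmm=8 EeTtssMM=8 EeTtssMm=16 EeTtssmm=8 EettSsMM=4 EettSsMm=8 EettSsmm=4 EettssMM=4 EettssMm=8 Eettssmm=4 eeTTSsMM=2 eeTTSsMm=4 eeTTSsmm=2 eeTTssMM=2 eeTTssMm=4 eeTTssmm=2 eeTtSsMM=4 eeTtSsMm=8 eeTtSsmm=4 eeTtssMM=4 eeTtssMm=8 eeTtssmm=4 eettSsMM=2 eettSsMm=4 eettSsmm=2 eettssMM=2 eettssMm=4 eettssmm=2
E_ tt ss M_ hits 18/256; gcd=2; 18÷2/256÷2 = 9/128

P(E_ tt ss M_) = 9/128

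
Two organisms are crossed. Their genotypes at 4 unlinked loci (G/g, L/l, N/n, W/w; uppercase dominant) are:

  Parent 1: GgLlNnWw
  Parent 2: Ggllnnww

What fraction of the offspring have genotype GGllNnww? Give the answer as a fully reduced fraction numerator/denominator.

P(GGllNnww) = 1/32

GgLlNnWw gametes: GLNW×1, GLNw×1, GLnW×1, GLnw×1, GlNW×1, GlNw×1, GlnW×1, Glnw×1, gLNW×1, gLNw×1, gLnW×1, gLnw×1, glNW×1, glNw×1, glnW×1, glnw×1
Ggllnnww gametes: Glnw×8, glnw×8
GgLlNnWw×Ggllnnww grid (16·16=256): GGLlNnWw=8 GGLlNnww=8 GGLlnnWw=8 GGLlnnww=8 GGllNnWw=8 GGllNnww=8 GGllnnWw=8 GGllnnww=8 GgLlNnWw=16 GgLlNnww=16 GgLlnnWw=16 GgLlnnww=16 GgllNnWw=16 GgllNnww=16 GgllnnWw=16 Ggllnnww=16 ggLlNnWw=8 ggLlNnww=8 ggLlnnWw=8 ggLlnnww=8 ggllNnWw=8 ggllNnww=8 ggllnnWw=8 ggllnnww=8
GGllNnww hits 8/256; gcd=8; 8÷8/256÷8 = 1/32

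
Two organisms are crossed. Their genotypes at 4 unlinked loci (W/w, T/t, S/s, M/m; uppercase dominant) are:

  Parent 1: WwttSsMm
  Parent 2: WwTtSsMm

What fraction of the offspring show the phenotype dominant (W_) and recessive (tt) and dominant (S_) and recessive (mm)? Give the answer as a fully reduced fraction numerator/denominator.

WwttSsMm gametes: WtSM×2, WtSm×2, WtsM×2, Wtsm×2, wtSM×2, wtSm×2, wtsM×2, wtsm×2
WwTtSsMm gametes: WTSM×1, WTSm×1, WTsM×1, WTsm×1, WtSM×1, WtSm×1, WtsM×1, Wtsm×1, wTSM×1, wTSm×1, wTsM×1, wTsm×1, wtSM×1, wtSm×1, wtsM×1, wtsm×1
WwttSsMm×WwTtSsMm grid (16·16=256): WWTtSSMM=2 WWTtSSMm=4 WWTtSSmm=2 WWTtSsMM=4 WWTtSsMm=8 WWTtSsmm=4 WWTtssMM=2 WWTtssMm=4 WWTtssmm=2 WWttSSMM=2 WWttSSMm=4 WWttSSmm=2 WWttSsMM=4 WWttSsMm=8 WWttSsmm=4 WWttssMM=2 WWttssMm=4 WWttssmm=2 WwTtSSMM=4 WwTtSSMm=8 WwTtSSmm=4 WwTtSsMM=8 WwTtSsMm=16 WwTtSsmm=8 WwTtssMM=4 WwTtssMm=8 WwTtssmm=4 WwttSSMM=4 WwttSSMm=8 WwttSSmm=4 WwttSsMM=8 WwttSsMm=16 WwttSsmm=8 WwttssMM=4 WwttssMm=8 Wwttssmm=4 wwTtSSMM=2 wwTtSSMm=4 wwTtSSmm=2 wwTtSsMM=4 wwTtSsMm=8 wwTtSsmm=4 wwTtssMM=2 wwTtssMm=4 wwTtssmm=2 wwttSSMM=2 wwttSSMm=4 wwttSSmm=2 wwttSsMM=4 wwttSsMm=8 wwttSsmm=4 wwttssMM=2 wwttssMm=4 wwttssmm=2
W_ tt S_ mm hits 18/256; gcd=2; 18÷2/256÷2 = 9/128

P(W_ tt S_ mm) = 9/128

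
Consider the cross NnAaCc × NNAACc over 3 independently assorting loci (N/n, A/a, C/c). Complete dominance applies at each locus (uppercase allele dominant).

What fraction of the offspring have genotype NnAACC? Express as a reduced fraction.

NnAaCc gametes: NAC×1, NAc×1, NaC×1, Nac×1, nAC×1, nAc×1, naC×1, nac×1
NNAACc gametes: NAC×4, NAc×4
NnAaCc×NNAACc grid (8·8=64): NNAACC=4 NNAACc=8 NNAAcc=4 NNAaCC=4 NNAaCc=8 NNAacc=4 NnAACC=4 NnAACc=8 NnAAcc=4 NnAaCC=4 NnAaCc=8 NnAacc=4
NnAACC hits 4/64; gcd=4; 4÷4/64÷4 = 1/16

P(NnAACC) = 1/16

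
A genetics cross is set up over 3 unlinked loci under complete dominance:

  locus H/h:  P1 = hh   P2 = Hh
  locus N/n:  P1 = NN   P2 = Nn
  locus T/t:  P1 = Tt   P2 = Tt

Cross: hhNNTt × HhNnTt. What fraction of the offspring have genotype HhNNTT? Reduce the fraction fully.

hhNNTt gametes: hNT×4, hNt×4
HhNnTt gametes: HNT×1, HNt×1, HnT×1, Hnt×1, hNT×1, hNt×1, hnT×1, hnt×1
hhNNTt×HhNnTt grid (8·8=64): HhNNTT=4 HhNNTt=8 HhNNtt=4 HhNnTT=4 HhNnTt=8 HhNntt=4 hhNNTT=4 hhNNTt=8 hhNNtt=4 hhNnTT=4 hhNnTt=8 hhNntt=4
HhNNTT hits 4/64; gcd=4; 4÷4/64÷4 = 1/16

P(HhNNTT) = 1/16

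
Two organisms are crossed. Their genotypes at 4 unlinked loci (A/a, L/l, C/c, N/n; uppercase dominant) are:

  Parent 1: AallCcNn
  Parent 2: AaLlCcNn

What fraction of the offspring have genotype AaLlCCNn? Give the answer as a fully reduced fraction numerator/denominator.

AallCcNn gametes: AlCN×2, AlCn×2, AlcN×2, Alcn×2, alCN×2, alCn×2, alcN×2, alcn×2
AaLlCcNn gametes: ALCN×1, ALCn×1, ALcN×1, ALcn×1, AlCN×1, AlCn×1, AlcN×1, Alcn×1, aLCN×1, aLCn×1, aLcN×1, aLcn×1, alCN×1, alCn×1, alcN×1, alcn×1
AallCcNn×AaLlCcNn grid (16·16=256): AALlCCNN=2 AALlCCNn=4 AALlCCnn=2 AALlCcNN=4 AALlCcNn=8 AALlCcnn=4 AALlccNN=2 AALlccNn=4 AALlccnn=2 AAllCCNN=2 AAllCCNn=4 AAllCCnn=2 AAllCcNN=4 AAllCcNn=8 AAllCcnn=4 AAllccNN=2 AAllccNn=4 AAllccnn=2 AaLlCCNN=4 AaLlCCNn=8 AaLlCCnn=4 AaLlCcNN=8 AaLlCcNn=16 AaLlCcnn=8 AaLlccNN=4 AaLlccNn=8 AaLlccnn=4 AallCCNN=4 AallCCNn=8 AallCCnn=4 AallCcNN=8 AallCcNn=16 AallCcnn=8 AallccNN=4 AallccNn=8 Aallccnn=4 aaLlCCNN=2 aaLlCCNn=4 aaLlCCnn=2 aaLlCcNN=4 aaLlCcNn=8 aaLlCcnn=4 aaLlccNN=2 aaLlccNn=4 aaLlccnn=2 aallCCNN=2 aallCCNn=4 aallCCnn=2 aallCcNN=4 aallCcNn=8 aallCcnn=4 aallccNN=2 aallccNn=4 aallccnn=2
AaLlCCNn hits 8/256; gcd=8; 8÷8/256÷8 = 1/32

P(AaLlCCNn) = 1/32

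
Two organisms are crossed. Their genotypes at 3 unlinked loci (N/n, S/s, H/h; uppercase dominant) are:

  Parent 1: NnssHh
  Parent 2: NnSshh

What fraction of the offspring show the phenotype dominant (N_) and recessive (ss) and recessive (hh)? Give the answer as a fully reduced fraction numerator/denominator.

P(N_ ss hh) = 3/16

NnssHh gametes: NsH×2, Nsh×2, nsH×2, nsh×2
NnSshh gametes: NSh×2, Nsh×2, nSh×2, nsh×2
NnssHh×NnSshh grid (8·8=64): NNSsHh=4 NNSshh=4 NNssHh=4 NNsshh=4 NnSsHh=8 NnSshh=8 NnssHh=8 Nnsshh=8 nnSsHh=4 nnSshh=4 nnssHh=4 nnsshh=4
N_ ss hh hits 12/64; gcd=4; 12÷4/64÷4 = 3/16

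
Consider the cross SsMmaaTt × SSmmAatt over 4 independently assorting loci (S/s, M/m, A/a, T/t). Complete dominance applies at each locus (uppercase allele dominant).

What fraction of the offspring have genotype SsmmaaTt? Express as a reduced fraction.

P(SsmmaaTt) = 1/16

SsMmaaTt gametes: SMaT×2, SMat×2, SmaT×2, Smat×2, sMaT×2, sMat×2, smaT×2, smat×2
SSmmAatt gametes: SmAt×8, Smat×8
SsMmaaTt×SSmmAatt grid (16·16=256): SSMmAaTt=16 SSMmAatt=16 SSMmaaTt=16 SSMmaatt=16 SSmmAaTt=16 SSmmAatt=16 SSmmaaTt=16 SSmmaatt=16 SsMmAaTt=16 SsMmAatt=16 SsMmaaTt=16 SsMmaatt=16 SsmmAaTt=16 SsmmAatt=16 SsmmaaTt=16 Ssmmaatt=16
SsmmaaTt hits 16/256; gcd=16; 16÷16/256÷16 = 1/16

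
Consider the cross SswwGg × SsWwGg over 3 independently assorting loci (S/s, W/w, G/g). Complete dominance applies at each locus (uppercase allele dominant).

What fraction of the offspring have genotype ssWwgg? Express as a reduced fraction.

P(ssWwgg) = 1/32

SswwGg gametes: SwG×2, Swg×2, swG×2, swg×2
SsWwGg gametes: SWG×1, SWg×1, SwG×1, Swg×1, sWG×1, sWg×1, swG×1, swg×1
SswwGg×SsWwGg grid (8·8=64): SSWwGG=2 SSWwGg=4 SSWwgg=2 SSwwGG=2 SSwwGg=4 SSwwgg=2 SsWwGG=4 SsWwGg=8 SsWwgg=4 SswwGG=4 SswwGg=8 Sswwgg=4 ssWwGG=2 ssWwGg=4 ssWwgg=2 sswwGG=2 sswwGg=4 sswwgg=2
ssWwgg hits 2/64; gcd=2; 2÷2/64÷2 = 1/32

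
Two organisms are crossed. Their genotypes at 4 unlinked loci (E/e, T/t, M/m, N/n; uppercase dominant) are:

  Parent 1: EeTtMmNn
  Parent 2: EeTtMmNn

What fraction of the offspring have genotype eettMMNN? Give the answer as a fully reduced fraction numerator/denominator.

EeTtMmNn gametes: ETMN×1, ETMn×1, ETmN×1, ETmn×1, EtMN×1, EtMn×1, EtmN×1, Etmn×1, eTMN×1, eTMn×1, eTmN×1, eTmn×1, etMN×1, etMn×1, etmN×1, etmn×1
EeTtMmNn gametes: ETMN×1, ETMn×1, ETmN×1, ETmn×1, EtMN×1, EtMn×1, EtmN×1, Etmn×1, eTMN×1, eTMn×1, eTmN×1, eTmn×1, etMN×1, etMn×1, etmN×1, etmn×1
EeTtMmNn×EeTtMmNn grid (16·16=256): EETTMMNN=1 EETTMMNn=2 EETTMMnn=1 EETTMmNN=2 EETTMmNn=4 EETTMmnn=2 EETTmmNN=1 EETTmmNn=2 EETTmmnn=1 EETtMMNN=2 EETtMMNn=4 EETtMMnn=2 EETtMmNN=4 EETtMmNn=8 EETtMmnn=4 EETtmmNN=2 EETtmmNn=4 EETtmmnn=2 EEttMMNN=1 EEttMMNn=2 EEttMMnn=1 EEttMmNN=2 EEttMmNn=4 EEttMmnn=2 EEttmmNN=1 EEttmmNn=2 EEttmmnn=1 EeTTMMNN=2 EeTTMMNn=4 EeTTMMnn=2 EeTTMmNN=4 EeTTMmNn=8 EeTTMmnn=4 EeTTmmNN=2 EeTTmmNn=4 EeTTmmnn=2 EeTtMMNN=4 EeTtMMNn=8 EeTtMMnn=4 EeTtMmNN=8 EeTtMmNn=16 EeTtMmnn=8 EeTtmmNN=4 EeTtmmNn=8 EeTtmmnn=4 EettMMNN=2 EettMMNn=4 EettMMnn=2 EettMmNN=4 EettMmNn=8 EettMmnn=4 EettmmNN=2 EettmmNn=4 Eettmmnn=2 eeTTMMNN=1 eeTTMMNn=2 eeTTMMnn=1 eeTTMmNN=2 eeTTMmNn=4 eeTTMmnn=2 eeTTmmNN=1 eeTTmmNn=2 eeTTmmnn=1 eeTtMMNN=2 eeTtMMNn=4 eeTtMMnn=2 eeTtMmNN=4 eeTtMmNn=8 eeTtMmnn=4 eeTtmmNN=2 eeTtmmNn=4 eeTtmmnn=2 eettMMNN=1 eettMMNn=2 eettMMnn=1 eettMmNN=2 eettMmNn=4 eettMmnn=2 eettmmNN=1 eettmmNn=2 eettmmnn=1
eettMMNN hits 1/256; gcd=1; 1÷1/256÷1 = 1/256

P(eettMMNN) = 1/256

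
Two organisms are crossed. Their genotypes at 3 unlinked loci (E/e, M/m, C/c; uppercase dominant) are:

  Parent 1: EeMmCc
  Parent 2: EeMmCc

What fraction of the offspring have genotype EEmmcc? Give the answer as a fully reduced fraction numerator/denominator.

P(EEmmcc) = 1/64

EeMmCc gametes: EMC×1, EMc×1, EmC×1, Emc×1, eMC×1, eMc×1, emC×1, emc×1
EeMmCc gametes: EMC×1, EMc×1, EmC×1, Emc×1, eMC×1, eMc×1, emC×1, emc×1
EeMmCc×EeMmCc grid (8·8=64): EEMMCC=1 EEMMCc=2 EEMMcc=1 EEMmCC=2 EEMmCc=4 EEMmcc=2 EEmmCC=1 EEmmCc=2 EEmmcc=1 EeMMCC=2 EeMMCc=4 EeMMcc=2 EeMmCC=4 EeMmCc=8 EeMmcc=4 EemmCC=2 EemmCc=4 Eemmcc=2 eeMMCC=1 eeMMCc=2 eeMMcc=1 eeMmCC=2 eeMmCc=4 eeMmcc=2 eemmCC=1 eemmCc=2 eemmcc=1
EEmmcc hits 1/64; gcd=1; 1÷1/64÷1 = 1/64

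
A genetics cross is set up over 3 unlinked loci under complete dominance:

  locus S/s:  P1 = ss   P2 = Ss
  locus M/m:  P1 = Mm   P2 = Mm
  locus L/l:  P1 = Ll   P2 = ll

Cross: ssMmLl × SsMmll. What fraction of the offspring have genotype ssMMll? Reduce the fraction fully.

P(ssMMll) = 1/16

ssMmLl gametes: sML×2, sMl×2, smL×2, sml×2
SsMmll gametes: SMl×2, Sml×2, sMl×2, sml×2
ssMmLl×SsMmll grid (8·8=64): SsMMLl=4 SsMMll=4 SsMmLl=8 SsMmll=8 SsmmLl=4 Ssmmll=4 ssMMLl=4 ssMMll=4 ssMmLl=8 ssMmll=8 ssmmLl=4 ssmmll=4
ssMMll hits 4/64; gcd=4; 4÷4/64÷4 = 1/16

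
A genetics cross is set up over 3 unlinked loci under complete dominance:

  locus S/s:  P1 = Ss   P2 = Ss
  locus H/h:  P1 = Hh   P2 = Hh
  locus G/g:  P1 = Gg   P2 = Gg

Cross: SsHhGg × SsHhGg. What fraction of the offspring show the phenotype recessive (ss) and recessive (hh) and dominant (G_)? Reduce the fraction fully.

SsHhGg gametes: SHG×1, SHg×1, ShG×1, Shg×1, sHG×1, sHg×1, shG×1, shg×1
SsHhGg gametes: SHG×1, SHg×1, ShG×1, Shg×1, sHG×1, sHg×1, shG×1, shg×1
SsHhGg×SsHhGg grid (8·8=64): SSHHGG=1 SSHHGg=2 SSHHgg=1 SSHhGG=2 SSHhGg=4 SSHhgg=2 SShhGG=1 SShhGg=2 SShhgg=1 SsHHGG=2 SsHHGg=4 SsHHgg=2 SsHhGG=4 SsHhGg=8 SsHhgg=4 SshhGG=2 SshhGg=4 Sshhgg=2 ssHHGG=1 ssHHGg=2 ssHHgg=1 ssHhGG=2 ssHhGg=4 ssHhgg=2 sshhGG=1 sshhGg=2 sshhgg=1
ss hh G_ hits 3/64; gcd=1; 3÷1/64÷1 = 3/64

P(ss hh G_) = 3/64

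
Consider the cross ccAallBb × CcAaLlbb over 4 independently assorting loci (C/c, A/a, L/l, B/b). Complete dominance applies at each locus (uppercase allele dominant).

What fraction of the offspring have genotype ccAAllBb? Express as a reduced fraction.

P(ccAAllBb) = 1/32

ccAallBb gametes: cAlB×4, cAlb×4, calB×4, calb×4
CcAaLlbb gametes: CALb×2, CAlb×2, CaLb×2, Calb×2, cALb×2, cAlb×2, caLb×2, calb×2
ccAallBb×CcAaLlbb grid (16·16=256): CcAALlBb=8 CcAALlbb=8 CcAAllBb=8 CcAAllbb=8 CcAaLlBb=16 CcAaLlbb=16 CcAallBb=16 CcAallbb=16 CcaaLlBb=8 CcaaLlbb=8 CcaallBb=8 Ccaallbb=8 ccAALlBb=8 ccAALlbb=8 ccAAllBb=8 ccAAllbb=8 ccAaLlBb=16 ccAaLlbb=16 ccAallBb=16 ccAallbb=16 ccaaLlBb=8 ccaaLlbb=8 ccaallBb=8 ccaallbb=8
ccAAllBb hits 8/256; gcd=8; 8÷8/256÷8 = 1/32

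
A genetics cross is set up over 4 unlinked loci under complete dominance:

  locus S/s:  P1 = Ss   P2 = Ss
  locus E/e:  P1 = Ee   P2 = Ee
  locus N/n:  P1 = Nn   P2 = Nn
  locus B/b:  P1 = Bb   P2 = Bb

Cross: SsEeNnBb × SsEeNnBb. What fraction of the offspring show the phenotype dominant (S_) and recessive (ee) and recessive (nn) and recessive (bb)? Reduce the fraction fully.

SsEeNnBb gametes: SENB×1, SENb×1, SEnB×1, SEnb×1, SeNB×1, SeNb×1, SenB×1, Senb×1, sENB×1, sENb×1, sEnB×1, sEnb×1, seNB×1, seNb×1, senB×1, senb×1
SsEeNnBb gametes: SENB×1, SENb×1, SEnB×1, SEnb×1, SeNB×1, SeNb×1, SenB×1, Senb×1, sENB×1, sENb×1, sEnB×1, sEnb×1, seNB×1, seNb×1, senB×1, senb×1
SsEeNnBb×SsEeNnBb grid (16·16=256): SSEENNBB=1 SSEENNBb=2 SSEENNbb=1 SSEENnBB=2 SSEENnBb=4 SSEENnbb=2 SSEEnnBB=1 SSEEnnBb=2 SSEEnnbb=1 SSEeNNBB=2 SSEeNNBb=4 SSEeNNbb=2 SSEeNnBB=4 SSEeNnBb=8 SSEeNnbb=4 SSEennBB=2 SSEennBb=4 SSEennbb=2 SSeeNNBB=1 SSeeNNBb=2 SSeeNNbb=1 SSeeNnBB=2 SSeeNnBb=4 SSeeNnbb=2 SSeennBB=1 SSeennBb=2 SSeennbb=1 SsEENNBB=2 SsEENNBb=4 SsEENNbb=2 SsEENnBB=4 SsEENnBb=8 SsEENnbb=4 SsEEnnBB=2 SsEEnnBb=4 SsEEnnbb=2 SsEeNNBB=4 SsEeNNBb=8 SsEeNNbb=4 SsEeNnBB=8 SsEeNnBb=16 SsEeNnbb=8 SsEennBB=4 SsEennBb=8 SsEennbb=4 SseeNNBB=2 SseeNNBb=4 SseeNNbb=2 SseeNnBB=4 SseeNnBb=8 SseeNnbb=4 SseennBB=2 SseennBb=4 Sseennbb=2 ssEENNBB=1 ssEENNBb=2 ssEENNbb=1 ssEENnBB=2 ssEENnBb=4 ssEENnbb=2 ssEEnnBB=1 ssEEnnBb=2 ssEEnnbb=1 ssEeNNBB=2 ssEeNNBb=4 ssEeNNbb=2 ssEeNnBB=4 ssEeNnBb=8 ssEeNnbb=4 ssEennBB=2 ssEennBb=4 ssEennbb=2 sseeNNBB=1 sseeNNBb=2 sseeNNbb=1 sseeNnBB=2 sseeNnBb=4 sseeNnbb=2 sseennBB=1 sseennBb=2 sseennbb=1
S_ ee nn bb hits 3/256; gcd=1; 3÷1/256÷1 = 3/256

P(S_ ee nn bb) = 3/256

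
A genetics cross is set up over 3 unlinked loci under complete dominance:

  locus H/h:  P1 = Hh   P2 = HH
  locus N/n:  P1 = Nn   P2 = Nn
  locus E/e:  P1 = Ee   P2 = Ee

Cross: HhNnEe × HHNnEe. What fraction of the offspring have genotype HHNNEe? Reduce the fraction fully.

P(HHNNEe) = 1/16

HhNnEe gametes: HNE×1, HNe×1, HnE×1, Hne×1, hNE×1, hNe×1, hnE×1, hne×1
HHNnEe gametes: HNE×2, HNe×2, HnE×2, Hne×2
HhNnEe×HHNnEe grid (8·8=64): HHNNEE=2 HHNNEe=4 HHNNee=2 HHNnEE=4 HHNnEe=8 HHNnee=4 HHnnEE=2 HHnnEe=4 HHnnee=2 HhNNEE=2 HhNNEe=4 HhNNee=2 HhNnEE=4 HhNnEe=8 HhNnee=4 HhnnEE=2 HhnnEe=4 Hhnnee=2
HHNNEe hits 4/64; gcd=4; 4÷4/64÷4 = 1/16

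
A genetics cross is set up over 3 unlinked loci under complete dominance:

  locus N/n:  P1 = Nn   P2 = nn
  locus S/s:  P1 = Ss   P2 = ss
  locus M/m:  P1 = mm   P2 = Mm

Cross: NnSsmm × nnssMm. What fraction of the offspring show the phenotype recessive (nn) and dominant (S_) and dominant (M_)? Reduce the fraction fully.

NnSsmm gametes: NSm×2, Nsm×2, nSm×2, nsm×2
nnssMm gametes: nsM×4, nsm×4
NnSsmm×nnssMm grid (8·8=64): NnSsMm=8 NnSsmm=8 NnssMm=8 Nnssmm=8 nnSsMm=8 nnSsmm=8 nnssMm=8 nnssmm=8
nn S_ M_ hits 8/64; gcd=8; 8÷8/64÷8 = 1/8

P(nn S_ M_) = 1/8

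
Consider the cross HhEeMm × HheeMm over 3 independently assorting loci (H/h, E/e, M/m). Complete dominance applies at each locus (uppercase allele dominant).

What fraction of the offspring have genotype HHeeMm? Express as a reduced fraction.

HhEeMm gametes: HEM×1, HEm×1, HeM×1, Hem×1, hEM×1, hEm×1, heM×1, hem×1
HheeMm gametes: HeM×2, Hem×2, heM×2, hem×2
HhEeMm×HheeMm grid (8·8=64): HHEeMM=2 HHEeMm=4 HHEemm=2 HHeeMM=2 HHeeMm=4 HHeemm=2 HhEeMM=4 HhEeMm=8 HhEemm=4 HheeMM=4 HheeMm=8 Hheemm=4 hhEeMM=2 hhEeMm=4 hhEemm=2 hheeMM=2 hheeMm=4 hheemm=2
HHeeMm hits 4/64; gcd=4; 4÷4/64÷4 = 1/16

P(HHeeMm) = 1/16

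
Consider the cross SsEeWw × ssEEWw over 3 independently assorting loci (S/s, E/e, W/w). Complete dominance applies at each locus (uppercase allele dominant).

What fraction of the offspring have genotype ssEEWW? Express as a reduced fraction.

P(ssEEWW) = 1/16

SsEeWw gametes: SEW×1, SEw×1, SeW×1, Sew×1, sEW×1, sEw×1, seW×1, sew×1
ssEEWw gametes: sEW×4, sEw×4
SsEeWw×ssEEWw grid (8·8=64): SsEEWW=4 SsEEWw=8 SsEEww=4 SsEeWW=4 SsEeWw=8 SsEeww=4 ssEEWW=4 ssEEWw=8 ssEEww=4 ssEeWW=4 ssEeWw=8 ssEeww=4
ssEEWW hits 4/64; gcd=4; 4÷4/64÷4 = 1/16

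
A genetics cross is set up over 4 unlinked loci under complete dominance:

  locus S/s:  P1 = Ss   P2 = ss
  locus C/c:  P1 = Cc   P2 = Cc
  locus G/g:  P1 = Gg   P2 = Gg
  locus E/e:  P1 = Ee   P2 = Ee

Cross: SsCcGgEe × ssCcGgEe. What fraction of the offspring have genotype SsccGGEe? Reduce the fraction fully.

P(SsccGGEe) = 1/64

SsCcGgEe gametes: SCGE×1, SCGe×1, SCgE×1, SCge×1, ScGE×1, ScGe×1, ScgE×1, Scge×1, sCGE×1, sCGe×1, sCgE×1, sCge×1, scGE×1, scGe×1, scgE×1, scge×1
ssCcGgEe gametes: sCGE×2, sCGe×2, sCgE×2, sCge×2, scGE×2, scGe×2, scgE×2, scge×2
SsCcGgEe×ssCcGgEe grid (16·16=256): SsCCGGEE=2 SsCCGGEe=4 SsCCGGee=2 SsCCGgEE=4 SsCCGgEe=8 SsCCGgee=4 SsCCggEE=2 SsCCggEe=4 SsCCggee=2 SsCcGGEE=4 SsCcGGEe=8 SsCcGGee=4 SsCcGgEE=8 SsCcGgEe=16 SsCcGgee=8 SsCcggEE=4 SsCcggEe=8 SsCcggee=4 SsccGGEE=2 SsccGGEe=4 SsccGGee=2 SsccGgEE=4 SsccGgEe=8 SsccGgee=4 SsccggEE=2 SsccggEe=4 Ssccggee=2 ssCCGGEE=2 ssCCGGEe=4 ssCCGGee=2 ssCCGgEE=4 ssCCGgEe=8 ssCCGgee=4 ssCCggEE=2 ssCCggEe=4 ssCCggee=2 ssCcGGEE=4 ssCcGGEe=8 ssCcGGee=4 ssCcGgEE=8 ssCcGgEe=16 ssCcGgee=8 ssCcggEE=4 ssCcggEe=8 ssCcggee=4 ssccGGEE=2 ssccGGEe=4 ssccGGee=2 ssccGgEE=4 ssccGgEe=8 ssccGgee=4 ssccggEE=2 ssccggEe=4 ssccggee=2
SsccGGEe hits 4/256; gcd=4; 4÷4/256÷4 = 1/64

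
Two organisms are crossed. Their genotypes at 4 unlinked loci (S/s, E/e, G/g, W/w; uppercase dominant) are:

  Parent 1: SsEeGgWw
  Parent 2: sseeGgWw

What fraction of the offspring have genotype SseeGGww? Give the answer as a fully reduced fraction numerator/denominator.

SsEeGgWw gametes: SEGW×1, SEGw×1, SEgW×1, SEgw×1, SeGW×1, SeGw×1, SegW×1, Segw×1, sEGW×1, sEGw×1, sEgW×1, sEgw×1, seGW×1, seGw×1, segW×1, segw×1
sseeGgWw gametes: seGW×4, seGw×4, segW×4, segw×4
SsEeGgWw×sseeGgWw grid (16·16=256): SsEeGGWW=4 SsEeGGWw=8 SsEeGGww=4 SsEeGgWW=8 SsEeGgWw=16 SsEeGgww=8 SsEeggWW=4 SsEeggWw=8 SsEeggww=4 SseeGGWW=4 SseeGGWw=8 SseeGGww=4 SseeGgWW=8 SseeGgWw=16 SseeGgww=8 SseeggWW=4 SseeggWw=8 Sseeggww=4 ssEeGGWW=4 ssEeGGWw=8 ssEeGGww=4 ssEeGgWW=8 ssEeGgWw=16 ssEeGgww=8 ssEeggWW=4 ssEeggWw=8 ssEeggww=4 sseeGGWW=4 sseeGGWw=8 sseeGGww=4 sseeGgWW=8 sseeGgWw=16 sseeGgww=8 sseeggWW=4 sseeggWw=8 sseeggww=4
SseeGGww hits 4/256; gcd=4; 4÷4/256÷4 = 1/64

P(SseeGGww) = 1/64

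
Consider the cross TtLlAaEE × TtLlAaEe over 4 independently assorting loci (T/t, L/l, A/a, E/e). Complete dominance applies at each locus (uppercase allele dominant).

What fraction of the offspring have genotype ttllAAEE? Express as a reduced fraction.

P(ttllAAEE) = 1/128

TtLlAaEE gametes: TLAE×2, TLaE×2, TlAE×2, TlaE×2, tLAE×2, tLaE×2, tlAE×2, tlaE×2
TtLlAaEe gametes: TLAE×1, TLAe×1, TLaE×1, TLae×1, TlAE×1, TlAe×1, TlaE×1, Tlae×1, tLAE×1, tLAe×1, tLaE×1, tLae×1, tlAE×1, tlAe×1, tlaE×1, tlae×1
TtLlAaEE×TtLlAaEe grid (16·16=256): TTLLAAEE=2 TTLLAAEe=2 TTLLAaEE=4 TTLLAaEe=4 TTLLaaEE=2 TTLLaaEe=2 TTLlAAEE=4 TTLlAAEe=4 TTLlAaEE=8 TTLlAaEe=8 TTLlaaEE=4 TTLlaaEe=4 TTllAAEE=2 TTllAAEe=2 TTllAaEE=4 TTllAaEe=4 TTllaaEE=2 TTllaaEe=2 TtLLAAEE=4 TtLLAAEe=4 TtLLAaEE=8 TtLLAaEe=8 TtLLaaEE=4 TtLLaaEe=4 TtLlAAEE=8 TtLlAAEe=8 TtLlAaEE=16 TtLlAaEe=16 TtLlaaEE=8 TtLlaaEe=8 TtllAAEE=4 TtllAAEe=4 TtllAaEE=8 TtllAaEe=8 TtllaaEE=4 TtllaaEe=4 ttLLAAEE=2 ttLLAAEe=2 ttLLAaEE=4 ttLLAaEe=4 ttLLaaEE=2 ttLLaaEe=2 ttLlAAEE=4 ttLlAAEe=4 ttLlAaEE=8 ttLlAaEe=8 ttLlaaEE=4 ttLlaaEe=4 ttllAAEE=2 ttllAAEe=2 ttllAaEE=4 ttllAaEe=4 ttllaaEE=2 ttllaaEe=2
ttllAAEE hits 2/256; gcd=2; 2÷2/256÷2 = 1/128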